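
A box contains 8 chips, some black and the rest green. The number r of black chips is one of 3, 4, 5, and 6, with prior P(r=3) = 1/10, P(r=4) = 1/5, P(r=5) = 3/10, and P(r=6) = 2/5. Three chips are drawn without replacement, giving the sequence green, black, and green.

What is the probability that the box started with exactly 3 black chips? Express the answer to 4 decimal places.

0.2041

For each hypothesis, P(data | H) works out to: P(data | r = 3) = (5/8)(3/7)(4/6) = 5/28; P(data | r = 4) = (4/8)(4/7)(3/6) = 1/7; P(data | r = 5) = (3/8)(5/7)(2/6) = 5/56; P(data | r = 6) = (2/8)(6/7)(1/6) = 1/28.
Multiplying each by its prior: 1/10 · 5/28 = 1/56, 1/5 · 1/7 = 1/35, 3/10 · 5/56 = 3/112, 2/5 · 1/28 = 1/70; with total 7/80.
By Bayes' rule, P(r = 3 | data) = (1/56) / (7/80) = 10/49.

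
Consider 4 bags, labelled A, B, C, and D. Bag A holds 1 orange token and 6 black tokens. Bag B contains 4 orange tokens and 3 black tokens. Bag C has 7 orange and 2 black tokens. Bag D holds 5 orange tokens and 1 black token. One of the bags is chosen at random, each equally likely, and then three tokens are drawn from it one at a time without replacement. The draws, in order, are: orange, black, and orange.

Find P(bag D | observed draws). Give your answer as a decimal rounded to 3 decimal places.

Under each hypothesis, the probability of the observed sequence is: P(data | bag A) = (1/7)(6/6)(0/5) = 0; P(data | bag B) = (4/7)(3/6)(3/5) = 6/35; P(data | bag C) = (7/9)(2/8)(6/7) = 1/6; P(data | bag D) = (5/6)(1/5)(4/4) = 1/6.
Multiplying each by its prior: 1/4 · 0 = 0, 1/4 · 6/35 = 3/70, 1/4 · 1/6 = 1/24, 1/4 · 1/6 = 1/24; these sum to 53/420.
Therefore the posterior P(bag D | data) = (1/24) / (53/420) = 35/106.

0.330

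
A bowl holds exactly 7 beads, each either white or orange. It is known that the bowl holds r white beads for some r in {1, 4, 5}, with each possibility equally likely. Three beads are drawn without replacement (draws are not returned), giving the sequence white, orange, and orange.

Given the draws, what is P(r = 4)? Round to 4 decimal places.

Compute the likelihood of the observed sequence for each case: P(data | r = 1) = (1/7)(6/6)(5/5) = 1/7; P(data | r = 4) = (4/7)(3/6)(2/5) = 4/35; P(data | r = 5) = (5/7)(2/6)(1/5) = 1/21.
Weighting by the prior gives 1/3 · 1/7 = 1/21, 1/3 · 4/35 = 4/105, 1/3 · 1/21 = 1/63; summing to 32/315.
By Bayes' rule, P(r = 4 | data) = (4/105) / (32/315) = 3/8.

0.3750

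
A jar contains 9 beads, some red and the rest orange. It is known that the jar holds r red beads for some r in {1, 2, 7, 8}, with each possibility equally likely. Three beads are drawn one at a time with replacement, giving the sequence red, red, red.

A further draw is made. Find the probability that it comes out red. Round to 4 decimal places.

0.8377

Compute the likelihood of the observed sequence for each case: P(data | r = 1) = (1/9)(1/9)(1/9) = 0.0013717; P(data | r = 2) = (2/9)(2/9)(2/9) = 0.010974; P(data | r = 7) = (7/9)(7/9)(7/9) = 0.47051; P(data | r = 8) = (8/9)(8/9)(8/9) = 0.70233.
Weighting by the prior gives 1/4 · 0.0013717 = 0.00034294, 1/4 · 0.010974 = 0.0027435, 1/4 · 0.47051 = 0.11763, 1/4 · 0.70233 = 0.17558; with total 0.2963.
Dividing through by the total gives posterior P(r = 1 | data) = 0.0011574, P(r = 2 | data) = 0.0092593, P(r = 7 | data) = 0.39699, P(r = 8 | data) = 0.59259.
So P(red next | data) = Σ P(red next | H) P(H | data) = (1/9)(0.0011574) + (2/9)(0.0092593) + (7/9)(0.39699) + (8/9)(0.59259) = 0.83771.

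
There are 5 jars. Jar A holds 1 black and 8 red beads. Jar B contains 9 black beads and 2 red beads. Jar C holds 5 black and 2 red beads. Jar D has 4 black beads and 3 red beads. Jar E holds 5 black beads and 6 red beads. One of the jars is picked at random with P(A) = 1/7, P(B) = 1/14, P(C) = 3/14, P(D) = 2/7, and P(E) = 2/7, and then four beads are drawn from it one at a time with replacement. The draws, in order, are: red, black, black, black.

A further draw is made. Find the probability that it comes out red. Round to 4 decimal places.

The likelihood of the observed sequence under each hypothesis: P(data | jar A) = (8/9)(1/9)(1/9)(1/9) = 0.0012193; P(data | jar B) = (2/11)(9/11)(9/11)(9/11) = 0.099583; P(data | jar C) = (2/7)(5/7)(5/7)(5/7) = 0.10412; P(data | jar D) = (3/7)(4/7)(4/7)(4/7) = 0.079967; P(data | jar E) = (6/11)(5/11)(5/11)(5/11) = 0.051226.
The prior-weighted likelihoods are 1/7 · 0.0012193 = 0.00017419, 1/14 · 0.099583 = 0.0071131, 3/14 · 0.10412 = 0.022312, 2/7 · 0.079967 = 0.022848, 2/7 · 0.051226 = 0.014636; summing to 0.067083.
Dividing through by the total gives posterior P(jar A | data) = 0.0025966, P(jar B | data) = 0.10603, P(jar C | data) = 0.3326, P(jar D | data) = 0.34059, P(jar E | data) = 0.21818.
So P(red next | data) = Σ P(red next | H) P(H | data) = (8/9)(0.0025966) + (2/11)(0.10603) + (2/7)(0.3326) + (3/7)(0.34059) + (6/11)(0.21818) = 0.38159.

0.3816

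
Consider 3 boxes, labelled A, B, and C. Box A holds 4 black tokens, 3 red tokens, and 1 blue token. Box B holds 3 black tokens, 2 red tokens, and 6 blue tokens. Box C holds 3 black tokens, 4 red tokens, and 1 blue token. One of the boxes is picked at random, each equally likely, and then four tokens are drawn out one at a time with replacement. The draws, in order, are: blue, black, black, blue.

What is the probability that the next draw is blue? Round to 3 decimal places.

0.455

For each hypothesis, P(data | H) works out to: P(data | box A) = (1/8)(4/8)(4/8)(1/8) = 0.0039062; P(data | box B) = (6/11)(3/11)(3/11)(6/11) = 0.02213; P(data | box C) = (1/8)(3/8)(3/8)(1/8) = 0.0021973.
Multiplying each by its prior: 1/3 · 0.0039062 = 0.0013021, 1/3 · 0.02213 = 0.0073765, 1/3 · 0.0021973 = 0.00073242; with total 0.0094111.
Normalising, the posterior is P(box A | data) = 0.13836, P(box B | data) = 0.78382, P(box C | data) = 0.077826.
So P(blue next | data) = Σ P(blue next | H) P(H | data) = (1/8)(0.13836) + (6/11)(0.78382) + (1/8)(0.077826) = 0.45456.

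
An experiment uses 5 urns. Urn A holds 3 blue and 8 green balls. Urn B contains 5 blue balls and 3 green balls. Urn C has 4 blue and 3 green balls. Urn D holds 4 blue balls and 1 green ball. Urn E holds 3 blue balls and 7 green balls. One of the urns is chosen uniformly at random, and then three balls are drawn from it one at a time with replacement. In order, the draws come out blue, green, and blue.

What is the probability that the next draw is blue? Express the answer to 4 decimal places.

0.5787

Compute the likelihood of the observed sequence for each case: P(data | urn A) = (3/11)(8/11)(3/11) = 0.054095; P(data | urn B) = (5/8)(3/8)(5/8) = 0.14648; P(data | urn C) = (4/7)(3/7)(4/7) = 0.13994; P(data | urn D) = (4/5)(1/5)(4/5) = 0.128; P(data | urn E) = (3/10)(7/10)(3/10) = 0.063.
Weighting by the prior gives 1/5 · 0.054095 = 0.010819, 1/5 · 0.14648 = 0.029297, 1/5 · 0.13994 = 0.027988, 1/5 · 0.128 = 0.0256, 1/5 · 0.063 = 0.0126; with total 0.1063.
The posterior is then P(urn A | data) = 0.10177, P(urn B | data) = 0.27559, P(urn C | data) = 0.26329, P(urn D | data) = 0.24082, P(urn E | data) = 0.11853.
The predictive probability is P(blue next | data) = (3/11)(0.10177) + (5/8)(0.27559) + (4/7)(0.26329) + (4/5)(0.24082) + (3/10)(0.11853) = 0.57867.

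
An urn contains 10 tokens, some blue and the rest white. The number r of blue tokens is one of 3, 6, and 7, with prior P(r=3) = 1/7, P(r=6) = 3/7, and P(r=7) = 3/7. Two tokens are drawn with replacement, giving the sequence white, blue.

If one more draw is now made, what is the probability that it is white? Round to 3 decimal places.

The likelihood of the observed sequence under each hypothesis: P(data | r = 3) = (7/10)(3/10) = 21/100; P(data | r = 6) = (4/10)(6/10) = 6/25; P(data | r = 7) = (3/10)(7/10) = 21/100.
Multiplying each by its prior: 1/7 · 21/100 = 3/100, 3/7 · 6/25 = 18/175, 3/7 · 21/100 = 9/100; these sum to 39/175.
Normalising, the posterior is P(r = 3 | data) = 7/52, P(r = 6 | data) = 6/13, P(r = 7 | data) = 21/52.
So P(white next | data) = Σ P(white next | H) P(H | data) = (7/10)(7/52) + (2/5)(6/13) + (3/10)(21/52) = 2/5.

0.400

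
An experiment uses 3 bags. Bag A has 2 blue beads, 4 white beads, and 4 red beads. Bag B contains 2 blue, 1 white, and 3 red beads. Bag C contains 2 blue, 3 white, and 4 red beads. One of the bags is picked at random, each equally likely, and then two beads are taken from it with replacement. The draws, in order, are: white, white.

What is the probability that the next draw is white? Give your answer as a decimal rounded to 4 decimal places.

0.3535

For each hypothesis, P(data | H) works out to: P(data | bag A) = (4/10)(4/10) = 0.16; P(data | bag B) = (1/6)(1/6) = 0.027778; P(data | bag C) = (3/9)(3/9) = 0.11111.
Multiplying each by its prior: 1/3 · 0.16 = 0.053333, 1/3 · 0.027778 = 0.0092593, 1/3 · 0.11111 = 0.037037; summing to 0.09963.
Dividing through by the total gives posterior P(bag A | data) = 0.53532, P(bag B | data) = 0.092937, P(bag C | data) = 0.37175.
The predictive probability is P(white next | data) = (2/5)(0.53532) + (1/6)(0.092937) + (1/3)(0.37175) = 0.35353.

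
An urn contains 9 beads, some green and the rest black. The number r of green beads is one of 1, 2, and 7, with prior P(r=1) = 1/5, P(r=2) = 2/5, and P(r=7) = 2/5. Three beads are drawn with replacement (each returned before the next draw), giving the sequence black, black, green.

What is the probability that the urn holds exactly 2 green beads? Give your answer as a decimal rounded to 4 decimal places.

0.6203

Under each hypothesis, the probability of the observed sequence is: P(data | r = 1) = (8/9)(8/9)(1/9) = 0.087791; P(data | r = 2) = (7/9)(7/9)(2/9) = 0.13443; P(data | r = 7) = (2/9)(2/9)(7/9) = 0.038409.
Weighting by the prior gives 1/5 · 0.087791 = 0.017558, 2/5 · 0.13443 = 0.053772, 2/5 · 0.038409 = 0.015364; summing to 0.086694.
So P(r = 2 | data) = (0.053772) / (0.086694) = 0.62025.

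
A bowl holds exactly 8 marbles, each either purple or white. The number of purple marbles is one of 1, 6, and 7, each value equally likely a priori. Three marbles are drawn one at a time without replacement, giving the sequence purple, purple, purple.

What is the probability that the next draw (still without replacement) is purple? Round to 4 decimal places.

The likelihood of the observed sequence under each hypothesis: P(data | r = 1) = (1/8)(0/7) = 0; P(data | r = 6) = (6/8)(5/7)(4/6) = 5/14; P(data | r = 7) = (7/8)(6/7)(5/6) = 5/8.
Weighting by the prior gives 1/3 · 0 = 0, 1/3 · 5/14 = 5/42, 1/3 · 5/8 = 5/24; summing to 55/168.
Dividing through by the total gives posterior P(r = 1 | data) = 0, P(r = 6 | data) = 4/11, P(r = 7 | data) = 7/11.
The predictive probability is P(purple next | data) = (3/5)(4/11) + (4/5)(7/11) = 8/11.

0.7273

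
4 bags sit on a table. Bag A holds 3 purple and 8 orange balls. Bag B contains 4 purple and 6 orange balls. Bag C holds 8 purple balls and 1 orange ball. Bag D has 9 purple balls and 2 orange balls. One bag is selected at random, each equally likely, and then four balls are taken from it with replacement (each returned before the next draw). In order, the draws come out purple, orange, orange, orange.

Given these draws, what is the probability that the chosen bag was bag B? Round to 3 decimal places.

0.438

Under each hypothesis, the probability of the observed sequence is: P(data | bag A) = (3/11)(8/11)(8/11)(8/11) = 0.10491; P(data | bag B) = (4/10)(6/10)(6/10)(6/10) = 0.0864; P(data | bag C) = (8/9)(1/9)(1/9)(1/9) = 0.0012193; P(data | bag D) = (9/11)(2/11)(2/11)(2/11) = 0.0049177.
Multiplying each by its prior: 1/4 · 0.10491 = 0.026228, 1/4 · 0.0864 = 0.0216, 1/4 · 0.0012193 = 0.00030483, 1/4 · 0.0049177 = 0.0012294; with total 0.049362.
Therefore the posterior P(bag B | data) = (0.0216) / (0.049362) = 0.43758.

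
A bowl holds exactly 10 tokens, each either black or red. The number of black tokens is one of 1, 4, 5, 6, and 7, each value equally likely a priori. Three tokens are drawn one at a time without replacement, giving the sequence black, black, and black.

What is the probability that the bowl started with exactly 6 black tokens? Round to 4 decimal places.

0.2899

For each hypothesis, P(data | H) works out to: P(data | r = 1) = (1/10)(0/9) = 0; P(data | r = 4) = (4/10)(3/9)(2/8) = 1/30; P(data | r = 5) = (5/10)(4/9)(3/8) = 1/12; P(data | r = 6) = (6/10)(5/9)(4/8) = 1/6; P(data | r = 7) = (7/10)(6/9)(5/8) = 7/24.
Weighting by the prior gives 1/5 · 0 = 0, 1/5 · 1/30 = 1/150, 1/5 · 1/12 = 1/60, 1/5 · 1/6 = 1/30, 1/5 · 7/24 = 7/120; with total 23/200.
So P(r = 6 | data) = (1/30) / (23/200) = 20/69.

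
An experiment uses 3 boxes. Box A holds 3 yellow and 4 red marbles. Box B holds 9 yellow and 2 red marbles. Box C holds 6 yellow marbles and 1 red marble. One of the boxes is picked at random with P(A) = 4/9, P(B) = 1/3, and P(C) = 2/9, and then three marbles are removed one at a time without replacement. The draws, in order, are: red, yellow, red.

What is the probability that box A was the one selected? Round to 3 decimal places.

For each hypothesis, P(data | H) works out to: P(data | box A) = (4/7)(3/6)(3/5) = 6/35; P(data | box B) = (2/11)(9/10)(1/9) = 1/55; P(data | box C) = (1/7)(6/6)(0/5) = 0.
The prior-weighted likelihoods are 4/9 · 6/35 = 8/105, 1/3 · 1/55 = 1/165, 2/9 · 0 = 0; with total 19/231.
Hence P(box A | data) = (8/105) / (19/231) = 88/95.

0.926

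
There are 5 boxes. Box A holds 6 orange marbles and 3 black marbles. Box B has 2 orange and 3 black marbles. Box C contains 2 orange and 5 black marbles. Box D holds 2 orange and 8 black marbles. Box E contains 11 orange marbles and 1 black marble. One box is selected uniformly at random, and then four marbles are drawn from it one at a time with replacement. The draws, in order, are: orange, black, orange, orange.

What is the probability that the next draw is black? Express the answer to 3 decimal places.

Compute the likelihood of the observed sequence for each case: P(data | box A) = (6/9)(3/9)(6/9)(6/9) = 0.098765; P(data | box B) = (2/5)(3/5)(2/5)(2/5) = 0.0384; P(data | box C) = (2/7)(5/7)(2/7)(2/7) = 0.01666; P(data | box D) = (2/10)(8/10)(2/10)(2/10) = 0.0064; P(data | box E) = (11/12)(1/12)(11/12)(11/12) = 0.064188.
Multiplying each by its prior: 1/5 · 0.098765 = 0.019753, 1/5 · 0.0384 = 0.00768, 1/5 · 0.01666 = 0.0033319, 1/5 · 0.0064 = 0.00128, 1/5 · 0.064188 = 0.012838; with total 0.044883.
Dividing through by the total gives posterior P(box A | data) = 0.44011, P(box B | data) = 0.17111, P(box C | data) = 0.074237, P(box D | data) = 0.028519, P(box E | data) = 0.28603.
The predictive probability is P(black next | data) = (1/3)(0.44011) + (3/5)(0.17111) + (5/7)(0.074237) + (4/5)(0.028519) + (1/12)(0.28603) = 0.34905.

0.349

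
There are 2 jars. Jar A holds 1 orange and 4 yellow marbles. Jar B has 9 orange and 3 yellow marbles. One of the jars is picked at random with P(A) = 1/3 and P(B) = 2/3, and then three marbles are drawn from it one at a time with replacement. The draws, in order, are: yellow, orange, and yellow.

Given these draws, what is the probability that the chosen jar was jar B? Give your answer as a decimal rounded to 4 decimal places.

0.4228

Compute the likelihood of the observed sequence for each case: P(data | jar A) = (4/5)(1/5)(4/5) = 0.128; P(data | jar B) = (3/12)(9/12)(3/12) = 0.046875.
Weighting by the prior gives 1/3 · 0.128 = 0.042667, 2/3 · 0.046875 = 0.03125; with total 0.073917.
Therefore the posterior P(jar B | data) = (0.03125) / (0.073917) = 0.42277.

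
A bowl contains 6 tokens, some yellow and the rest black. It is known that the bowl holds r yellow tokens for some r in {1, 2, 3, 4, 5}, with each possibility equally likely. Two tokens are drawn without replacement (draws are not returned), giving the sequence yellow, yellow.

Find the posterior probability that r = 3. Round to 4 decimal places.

The likelihood of the observed sequence under each hypothesis: P(data | r = 1) = (1/6)(0/5) = 0; P(data | r = 2) = (2/6)(1/5) = 1/15; P(data | r = 3) = (3/6)(2/5) = 1/5; P(data | r = 4) = (4/6)(3/5) = 2/5; P(data | r = 5) = (5/6)(4/5) = 2/3.
Weighting by the prior gives 1/5 · 0 = 0, 1/5 · 1/15 = 1/75, 1/5 · 1/5 = 1/25, 1/5 · 2/5 = 2/25, 1/5 · 2/3 = 2/15; with total 4/15.
So P(r = 3 | data) = (1/25) / (4/15) = 3/20.

0.1500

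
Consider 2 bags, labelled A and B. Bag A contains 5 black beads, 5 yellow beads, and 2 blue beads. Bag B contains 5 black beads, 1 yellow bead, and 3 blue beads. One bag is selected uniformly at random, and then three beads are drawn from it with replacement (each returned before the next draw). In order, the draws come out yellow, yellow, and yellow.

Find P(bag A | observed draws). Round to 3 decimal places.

Compute the likelihood of the observed sequence for each case: P(data | bag A) = (5/12)(5/12)(5/12) = 0.072338; P(data | bag B) = (1/9)(1/9)(1/9) = 0.0013717.
The prior-weighted likelihoods are 1/2 · 0.072338 = 0.036169, 1/2 · 0.0013717 = 0.00068587; with total 0.036855.
By Bayes' rule, P(bag A | data) = (0.036169) / (0.036855) = 0.98139.

0.981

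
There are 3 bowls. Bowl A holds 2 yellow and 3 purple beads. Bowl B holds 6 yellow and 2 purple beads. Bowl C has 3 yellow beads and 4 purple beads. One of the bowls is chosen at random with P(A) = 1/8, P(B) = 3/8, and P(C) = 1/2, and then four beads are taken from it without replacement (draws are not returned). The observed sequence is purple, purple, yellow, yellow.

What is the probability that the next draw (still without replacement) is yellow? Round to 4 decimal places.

0.4026

Compute the likelihood of the observed sequence for each case: P(data | bowl A) = (3/5)(2/4)(2/3)(1/2) = 1/10; P(data | bowl B) = (2/8)(1/7)(6/6)(5/5) = 1/28; P(data | bowl C) = (4/7)(3/6)(3/5)(2/4) = 3/35.
The prior-weighted likelihoods are 1/8 · 1/10 = 1/80, 3/8 · 1/28 = 3/224, 1/2 · 3/35 = 3/70; with total 11/160.
The posterior is then P(bowl A | data) = 2/11, P(bowl B | data) = 15/77, P(bowl C | data) = 48/77.
The predictive probability is P(yellow next | data) = (0)(2/11) + (1)(15/77) + (1/3)(48/77) = 31/77.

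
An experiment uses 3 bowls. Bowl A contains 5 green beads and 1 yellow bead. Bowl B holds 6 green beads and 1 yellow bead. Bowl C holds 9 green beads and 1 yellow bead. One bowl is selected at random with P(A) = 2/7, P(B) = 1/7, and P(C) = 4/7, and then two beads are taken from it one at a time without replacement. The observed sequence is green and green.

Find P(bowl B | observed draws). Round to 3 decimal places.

0.136

Compute the likelihood of the observed sequence for each case: P(data | bowl A) = (5/6)(4/5) = 2/3; P(data | bowl B) = (6/7)(5/6) = 5/7; P(data | bowl C) = (9/10)(8/9) = 4/5.
Multiplying each by its prior: 2/7 · 2/3 = 4/21, 1/7 · 5/7 = 5/49, 4/7 · 4/5 = 16/35; summing to 551/735.
Therefore the posterior P(bowl B | data) = (5/49) / (551/735) = 75/551.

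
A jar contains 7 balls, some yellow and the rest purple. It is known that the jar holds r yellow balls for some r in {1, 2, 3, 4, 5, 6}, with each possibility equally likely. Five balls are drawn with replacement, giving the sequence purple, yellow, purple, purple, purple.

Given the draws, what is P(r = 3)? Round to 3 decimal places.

0.206

For each hypothesis, P(data | H) works out to: P(data | r = 1) = (6/7)(1/7)(6/7)(6/7)(6/7) = 0.077111; P(data | r = 2) = (5/7)(2/7)(5/7)(5/7)(5/7) = 0.074374; P(data | r = 3) = (4/7)(3/7)(4/7)(4/7)(4/7) = 0.045695; P(data | r = 4) = (3/7)(4/7)(3/7)(3/7)(3/7) = 0.019278; P(data | r = 5) = (2/7)(5/7)(2/7)(2/7)(2/7) = 0.0047599; P(data | r = 6) = (1/7)(6/7)(1/7)(1/7)(1/7) = 0.00035699.
Weighting by the prior gives 1/6 · 0.077111 = 0.012852, 1/6 · 0.074374 = 0.012396, 1/6 · 0.045695 = 0.0076159, 1/6 · 0.019278 = 0.0032129, 1/6 · 0.0047599 = 0.00079332, 1/6 · 0.00035699 = 5.9499e-05; these sum to 0.036929.
Therefore the posterior P(r = 3 | data) = (0.0076159) / (0.036929) = 0.20623.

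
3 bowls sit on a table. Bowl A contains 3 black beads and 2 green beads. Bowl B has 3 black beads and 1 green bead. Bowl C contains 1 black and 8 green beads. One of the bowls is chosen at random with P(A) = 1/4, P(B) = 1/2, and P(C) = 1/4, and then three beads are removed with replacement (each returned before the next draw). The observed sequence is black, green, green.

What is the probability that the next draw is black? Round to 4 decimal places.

0.4960

Under each hypothesis, the probability of the observed sequence is: P(data | bowl A) = (3/5)(2/5)(2/5) = 0.096; P(data | bowl B) = (3/4)(1/4)(1/4) = 0.046875; P(data | bowl C) = (1/9)(8/9)(8/9) = 0.087791.
Weighting by the prior gives 1/4 · 0.096 = 0.024, 1/2 · 0.046875 = 0.023438, 1/4 · 0.087791 = 0.021948; summing to 0.069385.
Normalising, the posterior is P(bowl A | data) = 0.34589, P(bowl B | data) = 0.33779, P(bowl C | data) = 0.31632.
So P(black next | data) = Σ P(black next | H) P(H | data) = (3/5)(0.34589) + (3/4)(0.33779) + (1/9)(0.31632) = 0.49602.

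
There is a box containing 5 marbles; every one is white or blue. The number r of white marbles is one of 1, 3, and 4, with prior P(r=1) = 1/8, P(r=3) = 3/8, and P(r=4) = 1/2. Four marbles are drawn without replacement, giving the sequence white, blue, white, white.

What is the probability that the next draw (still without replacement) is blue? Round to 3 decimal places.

Compute the likelihood of the observed sequence for each case: P(data | r = 1) = (1/5)(4/4)(0/3) = 0; P(data | r = 3) = (3/5)(2/4)(2/3)(1/2) = 1/10; P(data | r = 4) = (4/5)(1/4)(3/3)(2/2) = 1/5.
Weighting by the prior gives 1/8 · 0 = 0, 3/8 · 1/10 = 3/80, 1/2 · 1/5 = 1/10; with total 11/80.
Normalising, the posterior is P(r = 1 | data) = 0, P(r = 3 | data) = 3/11, P(r = 4 | data) = 8/11.
Averaging over the posterior, P(blue next | data) = (1)(3/11) + (0)(8/11) = 3/11.

0.273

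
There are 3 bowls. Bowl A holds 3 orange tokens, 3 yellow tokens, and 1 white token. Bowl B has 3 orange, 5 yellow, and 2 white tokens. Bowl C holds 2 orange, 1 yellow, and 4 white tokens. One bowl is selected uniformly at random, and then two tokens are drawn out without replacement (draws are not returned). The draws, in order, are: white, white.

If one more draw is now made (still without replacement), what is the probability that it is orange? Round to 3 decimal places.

0.398

The likelihood of the observed sequence under each hypothesis: P(data | bowl A) = (1/7)(0/6) = 0; P(data | bowl B) = (2/10)(1/9) = 1/45; P(data | bowl C) = (4/7)(3/6) = 2/7.
Weighting by the prior gives 1/3 · 0 = 0, 1/3 · 1/45 = 1/135, 1/3 · 2/7 = 2/21; summing to 97/945.
Normalising, the posterior is P(bowl A | data) = 0, P(bowl B | data) = 7/97, P(bowl C | data) = 90/97.
So P(orange next | data) = Σ P(orange next | H) P(H | data) = (3/8)(7/97) + (2/5)(90/97) = 309/776.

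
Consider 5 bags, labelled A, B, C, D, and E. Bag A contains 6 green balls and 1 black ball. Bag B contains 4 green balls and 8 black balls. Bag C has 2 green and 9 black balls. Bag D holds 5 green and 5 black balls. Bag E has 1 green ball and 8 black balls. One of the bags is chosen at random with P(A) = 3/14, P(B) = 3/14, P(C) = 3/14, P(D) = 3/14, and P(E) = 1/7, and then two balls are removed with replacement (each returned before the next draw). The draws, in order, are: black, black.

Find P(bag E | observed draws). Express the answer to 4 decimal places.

Under each hypothesis, the probability of the observed sequence is: P(data | bag A) = (1/7)(1/7) = 0.020408; P(data | bag B) = (8/12)(8/12) = 0.44444; P(data | bag C) = (9/11)(9/11) = 0.66942; P(data | bag D) = (5/10)(5/10) = 0.25; P(data | bag E) = (8/9)(8/9) = 0.79012.
The prior-weighted likelihoods are 3/14 · 0.020408 = 0.0043732, 3/14 · 0.44444 = 0.095238, 3/14 · 0.66942 = 0.14345, 3/14 · 0.25 = 0.053571, 1/7 · 0.79012 = 0.11287; these sum to 0.4095.
So P(bag E | data) = (0.11287) / (0.4095) = 0.27564.

0.2756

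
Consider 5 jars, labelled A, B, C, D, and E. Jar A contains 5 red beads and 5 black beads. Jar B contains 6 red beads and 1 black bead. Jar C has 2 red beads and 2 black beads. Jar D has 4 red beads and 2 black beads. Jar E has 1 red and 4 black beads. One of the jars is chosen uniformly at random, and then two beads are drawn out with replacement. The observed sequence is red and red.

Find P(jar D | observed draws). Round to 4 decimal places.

0.2585

Compute the likelihood of the observed sequence for each case: P(data | jar A) = (5/10)(5/10) = 0.25; P(data | jar B) = (6/7)(6/7) = 0.73469; P(data | jar C) = (2/4)(2/4) = 0.25; P(data | jar D) = (4/6)(4/6) = 0.44444; P(data | jar E) = (1/5)(1/5) = 0.04.
Multiplying each by its prior: 1/5 · 0.25 = 0.05, 1/5 · 0.73469 = 0.14694, 1/5 · 0.25 = 0.05, 1/5 · 0.44444 = 0.088889, 1/5 · 0.04 = 0.008; these sum to 0.34383.
Hence P(jar D | data) = (0.088889) / (0.34383) = 0.25853.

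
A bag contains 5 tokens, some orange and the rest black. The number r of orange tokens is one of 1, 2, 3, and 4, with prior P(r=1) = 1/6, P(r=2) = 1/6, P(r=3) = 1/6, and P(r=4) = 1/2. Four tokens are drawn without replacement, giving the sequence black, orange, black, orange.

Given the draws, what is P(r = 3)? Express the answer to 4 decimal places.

The likelihood of the observed sequence under each hypothesis: P(data | r = 1) = (4/5)(1/4)(3/3)(0/2) = 0; P(data | r = 2) = (3/5)(2/4)(2/3)(1/2) = 1/10; P(data | r = 3) = (2/5)(3/4)(1/3)(2/2) = 1/10; P(data | r = 4) = (1/5)(4/4)(0/3) = 0.
Weighting by the prior gives 1/6 · 0 = 0, 1/6 · 1/10 = 1/60, 1/6 · 1/10 = 1/60, 1/2 · 0 = 0; with total 1/30.
By Bayes' rule, P(r = 3 | data) = (1/60) / (1/30) = 1/2.

0.5000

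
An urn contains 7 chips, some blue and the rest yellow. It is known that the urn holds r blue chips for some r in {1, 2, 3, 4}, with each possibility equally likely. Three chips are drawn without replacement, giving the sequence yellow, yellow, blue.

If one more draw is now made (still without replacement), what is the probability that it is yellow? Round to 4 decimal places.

For each hypothesis, P(data | H) works out to: P(data | r = 1) = (6/7)(5/6)(1/5) = 1/7; P(data | r = 2) = (5/7)(4/6)(2/5) = 4/21; P(data | r = 3) = (4/7)(3/6)(3/5) = 6/35; P(data | r = 4) = (3/7)(2/6)(4/5) = 4/35.
Multiplying each by its prior: 1/4 · 1/7 = 1/28, 1/4 · 4/21 = 1/21, 1/4 · 6/35 = 3/70, 1/4 · 4/35 = 1/35; with total 13/84.
Dividing through by the total gives posterior P(r = 1 | data) = 3/13, P(r = 2 | data) = 4/13, P(r = 3 | data) = 18/65, P(r = 4 | data) = 12/65.
Averaging over the posterior, P(yellow next | data) = (1)(3/13) + (3/4)(4/13) + (1/2)(18/65) + (1/4)(12/65) = 42/65.

0.6462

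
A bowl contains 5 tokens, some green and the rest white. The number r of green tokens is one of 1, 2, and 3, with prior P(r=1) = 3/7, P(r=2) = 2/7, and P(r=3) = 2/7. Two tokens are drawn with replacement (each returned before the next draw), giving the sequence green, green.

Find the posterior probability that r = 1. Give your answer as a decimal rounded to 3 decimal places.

0.103

For each hypothesis, P(data | H) works out to: P(data | r = 1) = (1/5)(1/5) = 1/25; P(data | r = 2) = (2/5)(2/5) = 4/25; P(data | r = 3) = (3/5)(3/5) = 9/25.
Weighting by the prior gives 3/7 · 1/25 = 3/175, 2/7 · 4/25 = 8/175, 2/7 · 9/25 = 18/175; with total 29/175.
By Bayes' rule, P(r = 1 | data) = (3/175) / (29/175) = 3/29.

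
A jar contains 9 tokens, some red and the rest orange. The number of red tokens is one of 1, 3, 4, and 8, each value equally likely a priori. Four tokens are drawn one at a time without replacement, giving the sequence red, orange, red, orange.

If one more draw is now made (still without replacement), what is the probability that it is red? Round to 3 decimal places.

For each hypothesis, P(data | H) works out to: P(data | r = 1) = (1/9)(8/8)(0/7) = 0; P(data | r = 3) = (3/9)(6/8)(2/7)(5/6) = 5/84; P(data | r = 4) = (4/9)(5/8)(3/7)(4/6) = 5/63; P(data | r = 8) = (8/9)(1/8)(7/7)(0/6) = 0.
Multiplying each by its prior: 1/4 · 0 = 0, 1/4 · 5/84 = 5/336, 1/4 · 5/63 = 5/252, 1/4 · 0 = 0; summing to 5/144.
The posterior is then P(r = 1 | data) = 0, P(r = 3 | data) = 3/7, P(r = 4 | data) = 4/7, P(r = 8 | data) = 0.
Averaging over the posterior, P(red next | data) = (1/5)(3/7) + (2/5)(4/7) = 11/35.

0.314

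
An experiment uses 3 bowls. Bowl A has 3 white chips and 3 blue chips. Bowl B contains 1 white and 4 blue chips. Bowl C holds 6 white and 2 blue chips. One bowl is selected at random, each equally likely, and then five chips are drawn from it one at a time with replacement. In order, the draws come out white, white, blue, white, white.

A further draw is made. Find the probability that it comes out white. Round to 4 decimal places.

0.6737

For each hypothesis, P(data | H) works out to: P(data | bowl A) = (3/6)(3/6)(3/6)(3/6)(3/6) = 0.03125; P(data | bowl B) = (1/5)(1/5)(4/5)(1/5)(1/5) = 0.00128; P(data | bowl C) = (6/8)(6/8)(2/8)(6/8)(6/8) = 0.079102.
Weighting by the prior gives 1/3 · 0.03125 = 0.010417, 1/3 · 0.00128 = 0.00042667, 1/3 · 0.079102 = 0.026367; summing to 0.037211.
Normalising, the posterior is P(bowl A | data) = 0.27994, P(bowl B | data) = 0.011466, P(bowl C | data) = 0.70859.
The predictive probability is P(white next | data) = (1/2)(0.27994) + (1/5)(0.011466) + (3/4)(0.70859) = 0.67371.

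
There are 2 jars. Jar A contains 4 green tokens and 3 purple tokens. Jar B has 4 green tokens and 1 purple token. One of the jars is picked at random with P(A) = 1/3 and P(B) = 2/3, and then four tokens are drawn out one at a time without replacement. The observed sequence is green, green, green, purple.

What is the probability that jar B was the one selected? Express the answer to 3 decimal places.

Compute the likelihood of the observed sequence for each case: P(data | jar A) = (4/7)(3/6)(2/5)(3/4) = 3/35; P(data | jar B) = (4/5)(3/4)(2/3)(1/2) = 1/5.
Multiplying each by its prior: 1/3 · 3/35 = 1/35, 2/3 · 1/5 = 2/15; summing to 17/105.
Hence P(jar B | data) = (2/15) / (17/105) = 14/17.

0.824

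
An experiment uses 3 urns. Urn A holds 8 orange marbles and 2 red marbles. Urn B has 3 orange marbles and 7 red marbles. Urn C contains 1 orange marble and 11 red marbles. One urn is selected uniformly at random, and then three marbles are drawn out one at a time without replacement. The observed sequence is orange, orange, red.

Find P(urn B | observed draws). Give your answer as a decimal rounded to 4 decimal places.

Under each hypothesis, the probability of the observed sequence is: P(data | urn A) = (8/10)(7/9)(2/8) = 0.15556; P(data | urn B) = (3/10)(2/9)(7/8) = 0.058333; P(data | urn C) = (1/12)(0/11) = 0.
Multiplying each by its prior: 1/3 · 0.15556 = 0.051852, 1/3 · 0.058333 = 0.019444, 1/3 · 0 = 0; summing to 0.071296.
Therefore the posterior P(urn B | data) = (0.019444) / (0.071296) = 0.27273.

0.2727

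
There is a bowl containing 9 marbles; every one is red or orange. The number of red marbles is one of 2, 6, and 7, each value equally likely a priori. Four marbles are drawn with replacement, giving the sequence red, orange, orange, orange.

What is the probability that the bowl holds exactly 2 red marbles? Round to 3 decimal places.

0.759

Under each hypothesis, the probability of the observed sequence is: P(data | r = 2) = (2/9)(7/9)(7/9)(7/9) = 0.10456; P(data | r = 6) = (6/9)(3/9)(3/9)(3/9) = 0.024691; P(data | r = 7) = (7/9)(2/9)(2/9)(2/9) = 0.0085353.
Weighting by the prior gives 1/3 · 0.10456 = 0.034852, 1/3 · 0.024691 = 0.0082305, 1/3 · 0.0085353 = 0.0028451; summing to 0.045928.
Therefore the posterior P(r = 2 | data) = (0.034852) / (0.045928) = 0.75885.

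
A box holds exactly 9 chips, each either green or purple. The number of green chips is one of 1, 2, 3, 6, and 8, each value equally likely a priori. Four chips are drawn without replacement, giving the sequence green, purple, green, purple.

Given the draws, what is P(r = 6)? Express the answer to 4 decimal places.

Compute the likelihood of the observed sequence for each case: P(data | r = 1) = (1/9)(8/8)(0/7) = 0; P(data | r = 2) = (2/9)(7/8)(1/7)(6/6) = 0.027778; P(data | r = 3) = (3/9)(6/8)(2/7)(5/6) = 0.059524; P(data | r = 6) = (6/9)(3/8)(5/7)(2/6) = 0.059524; P(data | r = 8) = (8/9)(1/8)(7/7)(0/6) = 0.
The prior-weighted likelihoods are 1/5 · 0 = 0, 1/5 · 0.027778 = 0.0055556, 1/5 · 0.059524 = 0.011905, 1/5 · 0.059524 = 0.011905, 1/5 · 0 = 0; these sum to 0.029365.
Hence P(r = 6 | data) = (0.011905) / (0.029365) = 0.40541.

0.4054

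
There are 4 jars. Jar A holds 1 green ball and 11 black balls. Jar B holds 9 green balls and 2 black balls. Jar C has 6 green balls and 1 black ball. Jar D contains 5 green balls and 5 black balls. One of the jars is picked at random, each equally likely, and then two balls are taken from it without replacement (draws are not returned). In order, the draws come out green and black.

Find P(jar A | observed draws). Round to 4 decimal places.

For each hypothesis, P(data | H) works out to: P(data | jar A) = (1/12)(11/11) = 0.083333; P(data | jar B) = (9/11)(2/10) = 0.16364; P(data | jar C) = (6/7)(1/6) = 0.14286; P(data | jar D) = (5/10)(5/9) = 0.27778.
Weighting by the prior gives 1/4 · 0.083333 = 0.020833, 1/4 · 0.16364 = 0.040909, 1/4 · 0.14286 = 0.035714, 1/4 · 0.27778 = 0.069444; with total 0.1669.
Hence P(jar A | data) = (0.020833) / (0.1669) = 0.12482.

0.1248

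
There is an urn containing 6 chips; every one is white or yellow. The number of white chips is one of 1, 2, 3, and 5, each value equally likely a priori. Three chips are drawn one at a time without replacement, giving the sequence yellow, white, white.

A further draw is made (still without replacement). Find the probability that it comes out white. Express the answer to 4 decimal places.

Compute the likelihood of the observed sequence for each case: P(data | r = 1) = (5/6)(1/5)(0/4) = 0; P(data | r = 2) = (4/6)(2/5)(1/4) = 1/15; P(data | r = 3) = (3/6)(3/5)(2/4) = 3/20; P(data | r = 5) = (1/6)(5/5)(4/4) = 1/6.
Multiplying each by its prior: 1/4 · 0 = 0, 1/4 · 1/15 = 1/60, 1/4 · 3/20 = 3/80, 1/4 · 1/6 = 1/24; these sum to 23/240.
Dividing through by the total gives posterior P(r = 1 | data) = 0, P(r = 2 | data) = 4/23, P(r = 3 | data) = 9/23, P(r = 5 | data) = 10/23.
The predictive probability is P(white next | data) = (0)(4/23) + (1/3)(9/23) + (1)(10/23) = 13/23.

0.5652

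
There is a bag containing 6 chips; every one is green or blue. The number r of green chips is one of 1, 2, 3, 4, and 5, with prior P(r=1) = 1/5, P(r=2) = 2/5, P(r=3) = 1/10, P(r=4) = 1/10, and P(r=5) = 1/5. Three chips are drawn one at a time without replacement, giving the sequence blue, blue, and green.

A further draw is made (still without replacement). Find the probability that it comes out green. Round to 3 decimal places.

0.321

The likelihood of the observed sequence under each hypothesis: P(data | r = 1) = (5/6)(4/5)(1/4) = 1/6; P(data | r = 2) = (4/6)(3/5)(2/4) = 1/5; P(data | r = 3) = (3/6)(2/5)(3/4) = 3/20; P(data | r = 4) = (2/6)(1/5)(4/4) = 1/15; P(data | r = 5) = (1/6)(0/5) = 0.
The prior-weighted likelihoods are 1/5 · 1/6 = 1/30, 2/5 · 1/5 = 2/25, 1/10 · 3/20 = 3/200, 1/10 · 1/15 = 1/150, 1/5 · 0 = 0; these sum to 27/200.
Normalising, the posterior is P(r = 1 | data) = 20/81, P(r = 2 | data) = 16/27, P(r = 3 | data) = 1/9, P(r = 4 | data) = 4/81, P(r = 5 | data) = 0.
The predictive probability is P(green next | data) = (0)(20/81) + (1/3)(16/27) + (2/3)(1/9) + (1)(4/81) = 26/81.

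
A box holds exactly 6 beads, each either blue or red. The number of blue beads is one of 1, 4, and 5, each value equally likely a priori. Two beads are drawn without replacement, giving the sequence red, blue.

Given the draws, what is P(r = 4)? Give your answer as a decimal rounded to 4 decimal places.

0.4444

Under each hypothesis, the probability of the observed sequence is: P(data | r = 1) = (5/6)(1/5) = 1/6; P(data | r = 4) = (2/6)(4/5) = 4/15; P(data | r = 5) = (1/6)(5/5) = 1/6.
Multiplying each by its prior: 1/3 · 1/6 = 1/18, 1/3 · 4/15 = 4/45, 1/3 · 1/6 = 1/18; with total 1/5.
Therefore the posterior P(r = 4 | data) = (4/45) / (1/5) = 4/9.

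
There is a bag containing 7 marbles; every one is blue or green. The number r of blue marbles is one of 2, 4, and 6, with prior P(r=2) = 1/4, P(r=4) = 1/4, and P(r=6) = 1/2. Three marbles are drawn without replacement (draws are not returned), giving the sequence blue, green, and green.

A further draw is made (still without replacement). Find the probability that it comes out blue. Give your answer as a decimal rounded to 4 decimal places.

0.4375

For each hypothesis, P(data | H) works out to: P(data | r = 2) = (2/7)(5/6)(4/5) = 4/21; P(data | r = 4) = (4/7)(3/6)(2/5) = 4/35; P(data | r = 6) = (6/7)(1/6)(0/5) = 0.
Weighting by the prior gives 1/4 · 4/21 = 1/21, 1/4 · 4/35 = 1/35, 1/2 · 0 = 0; summing to 8/105.
Dividing through by the total gives posterior P(r = 2 | data) = 5/8, P(r = 4 | data) = 3/8, P(r = 6 | data) = 0.
Averaging over the posterior, P(blue next | data) = (1/4)(5/8) + (3/4)(3/8) = 7/16.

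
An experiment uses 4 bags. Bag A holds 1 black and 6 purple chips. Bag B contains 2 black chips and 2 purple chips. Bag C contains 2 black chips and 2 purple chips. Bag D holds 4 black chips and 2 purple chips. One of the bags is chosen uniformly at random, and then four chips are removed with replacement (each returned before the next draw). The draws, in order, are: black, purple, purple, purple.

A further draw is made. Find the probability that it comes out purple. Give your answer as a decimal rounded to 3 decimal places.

0.617

For each hypothesis, P(data | H) works out to: P(data | bag A) = (1/7)(6/7)(6/7)(6/7) = 0.089963; P(data | bag B) = (2/4)(2/4)(2/4)(2/4) = 0.0625; P(data | bag C) = (2/4)(2/4)(2/4)(2/4) = 0.0625; P(data | bag D) = (4/6)(2/6)(2/6)(2/6) = 0.024691.
Multiplying each by its prior: 1/4 · 0.089963 = 0.022491, 1/4 · 0.0625 = 0.015625, 1/4 · 0.0625 = 0.015625, 1/4 · 0.024691 = 0.0061728; with total 0.059913.
Dividing through by the total gives posterior P(bag A | data) = 0.37539, P(bag B | data) = 0.26079, P(bag C | data) = 0.26079, P(bag D | data) = 0.10303.
The predictive probability is P(purple next | data) = (6/7)(0.37539) + (1/2)(0.26079) + (1/2)(0.26079) + (1/3)(0.10303) = 0.61689.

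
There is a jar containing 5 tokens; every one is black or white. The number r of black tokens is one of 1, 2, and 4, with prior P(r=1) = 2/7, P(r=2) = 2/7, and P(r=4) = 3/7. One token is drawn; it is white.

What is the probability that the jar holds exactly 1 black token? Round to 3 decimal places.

0.471

The likelihood of this draw under each hypothesis: P(data | r = 1) = (4/5) = 4/5; P(data | r = 2) = (3/5) = 3/5; P(data | r = 4) = (1/5) = 1/5.
Weighting by the prior gives 2/7 · 4/5 = 8/35, 2/7 · 3/5 = 6/35, 3/7 · 1/5 = 3/35; these sum to 17/35.
Therefore the posterior P(r = 1 | data) = (8/35) / (17/35) = 8/17.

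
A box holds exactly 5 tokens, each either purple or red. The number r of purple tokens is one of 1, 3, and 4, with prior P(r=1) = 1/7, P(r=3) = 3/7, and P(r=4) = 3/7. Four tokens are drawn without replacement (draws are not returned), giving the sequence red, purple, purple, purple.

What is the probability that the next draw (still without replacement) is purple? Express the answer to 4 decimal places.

0.6667

For each hypothesis, P(data | H) works out to: P(data | r = 1) = (4/5)(1/4)(0/3) = 0; P(data | r = 3) = (2/5)(3/4)(2/3)(1/2) = 1/10; P(data | r = 4) = (1/5)(4/4)(3/3)(2/2) = 1/5.
Multiplying each by its prior: 1/7 · 0 = 0, 3/7 · 1/10 = 3/70, 3/7 · 1/5 = 3/35; these sum to 9/70.
Dividing through by the total gives posterior P(r = 1 | data) = 0, P(r = 3 | data) = 1/3, P(r = 4 | data) = 2/3.
Averaging over the posterior, P(purple next | data) = (0)(1/3) + (1)(2/3) = 2/3.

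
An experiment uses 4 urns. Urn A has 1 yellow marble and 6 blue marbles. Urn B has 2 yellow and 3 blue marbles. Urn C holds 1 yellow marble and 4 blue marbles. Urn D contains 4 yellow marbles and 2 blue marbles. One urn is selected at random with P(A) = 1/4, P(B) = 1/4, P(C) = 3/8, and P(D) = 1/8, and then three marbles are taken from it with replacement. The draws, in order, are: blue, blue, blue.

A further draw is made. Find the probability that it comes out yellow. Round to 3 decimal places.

0.210

For each hypothesis, P(data | H) works out to: P(data | urn A) = (6/7)(6/7)(6/7) = 0.62974; P(data | urn B) = (3/5)(3/5)(3/5) = 0.216; P(data | urn C) = (4/5)(4/5)(4/5) = 0.512; P(data | urn D) = (2/6)(2/6)(2/6) = 0.037037.
Multiplying each by its prior: 1/4 · 0.62974 = 0.15743, 1/4 · 0.216 = 0.054, 3/8 · 0.512 = 0.192, 1/8 · 0.037037 = 0.0046296; summing to 0.40806.
Dividing through by the total gives posterior P(urn A | data) = 0.38581, P(urn B | data) = 0.13233, P(urn C | data) = 0.47051, P(urn D | data) = 0.011345.
Averaging over the posterior, P(yellow next | data) = (1/7)(0.38581) + (2/5)(0.13233) + (1/5)(0.47051) + (2/3)(0.011345) = 0.20971.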